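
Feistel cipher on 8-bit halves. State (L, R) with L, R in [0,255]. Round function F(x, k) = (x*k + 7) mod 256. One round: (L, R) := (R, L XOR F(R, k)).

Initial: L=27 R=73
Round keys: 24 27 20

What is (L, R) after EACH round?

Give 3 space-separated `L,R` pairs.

Round 1 (k=24): L=73 R=196
Round 2 (k=27): L=196 R=250
Round 3 (k=20): L=250 R=75

Answer: 73,196 196,250 250,75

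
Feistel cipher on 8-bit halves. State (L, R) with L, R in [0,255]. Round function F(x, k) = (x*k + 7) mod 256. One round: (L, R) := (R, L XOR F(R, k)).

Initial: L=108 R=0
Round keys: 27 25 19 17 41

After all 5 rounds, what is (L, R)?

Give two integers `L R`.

Round 1 (k=27): L=0 R=107
Round 2 (k=25): L=107 R=122
Round 3 (k=19): L=122 R=126
Round 4 (k=17): L=126 R=31
Round 5 (k=41): L=31 R=128

Answer: 31 128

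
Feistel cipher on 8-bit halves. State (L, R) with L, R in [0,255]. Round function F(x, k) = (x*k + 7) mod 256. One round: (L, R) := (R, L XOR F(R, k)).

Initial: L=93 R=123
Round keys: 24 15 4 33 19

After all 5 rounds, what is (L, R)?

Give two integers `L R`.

Round 1 (k=24): L=123 R=210
Round 2 (k=15): L=210 R=46
Round 3 (k=4): L=46 R=109
Round 4 (k=33): L=109 R=58
Round 5 (k=19): L=58 R=56

Answer: 58 56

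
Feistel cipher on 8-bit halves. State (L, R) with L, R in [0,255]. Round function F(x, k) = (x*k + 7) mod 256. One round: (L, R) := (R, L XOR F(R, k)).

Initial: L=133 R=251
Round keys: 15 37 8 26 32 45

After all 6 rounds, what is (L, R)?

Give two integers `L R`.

Round 1 (k=15): L=251 R=57
Round 2 (k=37): L=57 R=191
Round 3 (k=8): L=191 R=198
Round 4 (k=26): L=198 R=156
Round 5 (k=32): L=156 R=65
Round 6 (k=45): L=65 R=232

Answer: 65 232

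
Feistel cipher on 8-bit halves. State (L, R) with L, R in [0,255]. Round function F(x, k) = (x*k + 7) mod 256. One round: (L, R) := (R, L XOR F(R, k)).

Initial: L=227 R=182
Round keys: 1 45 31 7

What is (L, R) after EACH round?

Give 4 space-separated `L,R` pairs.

Answer: 182,94 94,59 59,114 114,30

Derivation:
Round 1 (k=1): L=182 R=94
Round 2 (k=45): L=94 R=59
Round 3 (k=31): L=59 R=114
Round 4 (k=7): L=114 R=30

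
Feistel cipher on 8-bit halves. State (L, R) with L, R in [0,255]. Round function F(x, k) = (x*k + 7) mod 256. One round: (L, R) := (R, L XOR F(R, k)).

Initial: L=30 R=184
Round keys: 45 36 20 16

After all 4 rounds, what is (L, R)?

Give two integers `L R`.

Round 1 (k=45): L=184 R=65
Round 2 (k=36): L=65 R=147
Round 3 (k=20): L=147 R=194
Round 4 (k=16): L=194 R=180

Answer: 194 180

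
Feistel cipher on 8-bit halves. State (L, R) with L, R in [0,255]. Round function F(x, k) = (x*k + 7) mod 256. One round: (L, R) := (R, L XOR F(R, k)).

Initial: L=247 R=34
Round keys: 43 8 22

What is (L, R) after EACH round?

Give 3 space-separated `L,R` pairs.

Answer: 34,74 74,117 117,95

Derivation:
Round 1 (k=43): L=34 R=74
Round 2 (k=8): L=74 R=117
Round 3 (k=22): L=117 R=95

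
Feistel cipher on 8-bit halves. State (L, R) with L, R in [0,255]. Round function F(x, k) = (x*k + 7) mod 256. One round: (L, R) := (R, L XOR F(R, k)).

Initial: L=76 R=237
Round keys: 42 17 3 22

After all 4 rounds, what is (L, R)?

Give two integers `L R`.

Answer: 159 160

Derivation:
Round 1 (k=42): L=237 R=165
Round 2 (k=17): L=165 R=17
Round 3 (k=3): L=17 R=159
Round 4 (k=22): L=159 R=160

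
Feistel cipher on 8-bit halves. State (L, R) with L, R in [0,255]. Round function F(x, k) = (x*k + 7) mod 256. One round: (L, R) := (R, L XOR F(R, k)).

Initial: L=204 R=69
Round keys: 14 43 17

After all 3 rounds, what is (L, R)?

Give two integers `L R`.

Round 1 (k=14): L=69 R=1
Round 2 (k=43): L=1 R=119
Round 3 (k=17): L=119 R=239

Answer: 119 239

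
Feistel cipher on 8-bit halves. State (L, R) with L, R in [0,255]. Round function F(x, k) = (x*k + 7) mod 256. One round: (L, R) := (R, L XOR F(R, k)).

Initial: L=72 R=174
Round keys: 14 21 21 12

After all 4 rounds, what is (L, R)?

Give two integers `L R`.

Round 1 (k=14): L=174 R=195
Round 2 (k=21): L=195 R=168
Round 3 (k=21): L=168 R=12
Round 4 (k=12): L=12 R=63

Answer: 12 63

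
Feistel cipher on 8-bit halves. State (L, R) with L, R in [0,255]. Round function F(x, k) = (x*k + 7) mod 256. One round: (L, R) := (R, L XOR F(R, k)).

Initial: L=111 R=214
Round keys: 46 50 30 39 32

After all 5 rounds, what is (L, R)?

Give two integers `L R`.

Answer: 183 70

Derivation:
Round 1 (k=46): L=214 R=20
Round 2 (k=50): L=20 R=57
Round 3 (k=30): L=57 R=161
Round 4 (k=39): L=161 R=183
Round 5 (k=32): L=183 R=70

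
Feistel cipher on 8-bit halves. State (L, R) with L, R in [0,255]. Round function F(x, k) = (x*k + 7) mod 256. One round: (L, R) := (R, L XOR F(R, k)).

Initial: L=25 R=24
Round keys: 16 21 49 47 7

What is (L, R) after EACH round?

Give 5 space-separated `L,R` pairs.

Round 1 (k=16): L=24 R=158
Round 2 (k=21): L=158 R=229
Round 3 (k=49): L=229 R=66
Round 4 (k=47): L=66 R=192
Round 5 (k=7): L=192 R=5

Answer: 24,158 158,229 229,66 66,192 192,5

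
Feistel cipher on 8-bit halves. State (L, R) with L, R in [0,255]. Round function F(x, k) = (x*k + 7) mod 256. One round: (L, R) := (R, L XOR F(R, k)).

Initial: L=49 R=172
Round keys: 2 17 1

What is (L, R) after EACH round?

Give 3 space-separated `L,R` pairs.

Answer: 172,110 110,249 249,110

Derivation:
Round 1 (k=2): L=172 R=110
Round 2 (k=17): L=110 R=249
Round 3 (k=1): L=249 R=110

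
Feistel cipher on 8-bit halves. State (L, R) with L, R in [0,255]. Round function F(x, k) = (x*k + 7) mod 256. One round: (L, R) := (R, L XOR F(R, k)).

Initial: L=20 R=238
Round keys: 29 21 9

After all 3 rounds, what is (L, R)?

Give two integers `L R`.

Answer: 202 200

Derivation:
Round 1 (k=29): L=238 R=233
Round 2 (k=21): L=233 R=202
Round 3 (k=9): L=202 R=200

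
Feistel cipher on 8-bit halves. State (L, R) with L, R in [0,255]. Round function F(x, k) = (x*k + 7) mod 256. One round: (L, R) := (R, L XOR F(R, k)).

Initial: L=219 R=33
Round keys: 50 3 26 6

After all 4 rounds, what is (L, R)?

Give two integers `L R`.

Answer: 29 121

Derivation:
Round 1 (k=50): L=33 R=162
Round 2 (k=3): L=162 R=204
Round 3 (k=26): L=204 R=29
Round 4 (k=6): L=29 R=121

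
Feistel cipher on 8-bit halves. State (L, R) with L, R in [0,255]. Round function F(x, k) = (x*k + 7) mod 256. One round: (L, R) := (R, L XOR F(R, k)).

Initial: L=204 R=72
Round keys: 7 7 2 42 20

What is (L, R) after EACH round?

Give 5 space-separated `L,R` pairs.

Round 1 (k=7): L=72 R=51
Round 2 (k=7): L=51 R=36
Round 3 (k=2): L=36 R=124
Round 4 (k=42): L=124 R=123
Round 5 (k=20): L=123 R=223

Answer: 72,51 51,36 36,124 124,123 123,223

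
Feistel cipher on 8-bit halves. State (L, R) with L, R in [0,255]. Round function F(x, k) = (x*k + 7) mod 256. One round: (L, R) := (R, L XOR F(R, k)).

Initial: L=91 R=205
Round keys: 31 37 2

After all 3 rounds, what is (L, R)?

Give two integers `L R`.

Answer: 97 72

Derivation:
Round 1 (k=31): L=205 R=129
Round 2 (k=37): L=129 R=97
Round 3 (k=2): L=97 R=72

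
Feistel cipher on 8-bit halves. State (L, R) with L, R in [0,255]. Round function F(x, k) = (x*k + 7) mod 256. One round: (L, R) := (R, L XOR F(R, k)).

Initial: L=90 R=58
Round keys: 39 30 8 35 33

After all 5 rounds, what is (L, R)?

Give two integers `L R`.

Round 1 (k=39): L=58 R=135
Round 2 (k=30): L=135 R=227
Round 3 (k=8): L=227 R=152
Round 4 (k=35): L=152 R=44
Round 5 (k=33): L=44 R=43

Answer: 44 43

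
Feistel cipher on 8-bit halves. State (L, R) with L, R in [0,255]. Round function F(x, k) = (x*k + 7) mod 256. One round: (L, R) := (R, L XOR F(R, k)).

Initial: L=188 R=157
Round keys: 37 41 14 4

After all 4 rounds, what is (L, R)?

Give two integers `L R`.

Answer: 255 53

Derivation:
Round 1 (k=37): L=157 R=4
Round 2 (k=41): L=4 R=54
Round 3 (k=14): L=54 R=255
Round 4 (k=4): L=255 R=53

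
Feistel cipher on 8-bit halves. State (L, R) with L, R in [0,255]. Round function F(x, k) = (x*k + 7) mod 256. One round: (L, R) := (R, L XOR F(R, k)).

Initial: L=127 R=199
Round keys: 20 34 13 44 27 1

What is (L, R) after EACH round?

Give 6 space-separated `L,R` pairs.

Answer: 199,236 236,152 152,83 83,211 211,27 27,241

Derivation:
Round 1 (k=20): L=199 R=236
Round 2 (k=34): L=236 R=152
Round 3 (k=13): L=152 R=83
Round 4 (k=44): L=83 R=211
Round 5 (k=27): L=211 R=27
Round 6 (k=1): L=27 R=241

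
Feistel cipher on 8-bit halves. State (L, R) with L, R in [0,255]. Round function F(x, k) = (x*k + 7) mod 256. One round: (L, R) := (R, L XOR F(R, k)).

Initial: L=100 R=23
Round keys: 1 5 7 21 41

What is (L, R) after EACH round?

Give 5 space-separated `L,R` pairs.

Answer: 23,122 122,126 126,3 3,56 56,252

Derivation:
Round 1 (k=1): L=23 R=122
Round 2 (k=5): L=122 R=126
Round 3 (k=7): L=126 R=3
Round 4 (k=21): L=3 R=56
Round 5 (k=41): L=56 R=252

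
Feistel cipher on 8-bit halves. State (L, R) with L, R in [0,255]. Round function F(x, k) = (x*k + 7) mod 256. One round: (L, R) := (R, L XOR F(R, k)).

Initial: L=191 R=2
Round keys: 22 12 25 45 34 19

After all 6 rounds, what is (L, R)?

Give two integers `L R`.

Answer: 131 106

Derivation:
Round 1 (k=22): L=2 R=140
Round 2 (k=12): L=140 R=149
Round 3 (k=25): L=149 R=24
Round 4 (k=45): L=24 R=170
Round 5 (k=34): L=170 R=131
Round 6 (k=19): L=131 R=106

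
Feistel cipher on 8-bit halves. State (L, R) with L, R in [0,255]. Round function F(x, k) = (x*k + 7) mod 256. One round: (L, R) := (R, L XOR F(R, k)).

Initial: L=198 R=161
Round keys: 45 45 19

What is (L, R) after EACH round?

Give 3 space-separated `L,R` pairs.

Round 1 (k=45): L=161 R=146
Round 2 (k=45): L=146 R=16
Round 3 (k=19): L=16 R=165

Answer: 161,146 146,16 16,165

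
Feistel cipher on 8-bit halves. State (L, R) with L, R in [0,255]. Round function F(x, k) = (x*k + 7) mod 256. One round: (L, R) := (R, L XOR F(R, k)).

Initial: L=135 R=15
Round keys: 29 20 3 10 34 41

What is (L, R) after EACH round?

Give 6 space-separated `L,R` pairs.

Answer: 15,61 61,196 196,110 110,151 151,123 123,45

Derivation:
Round 1 (k=29): L=15 R=61
Round 2 (k=20): L=61 R=196
Round 3 (k=3): L=196 R=110
Round 4 (k=10): L=110 R=151
Round 5 (k=34): L=151 R=123
Round 6 (k=41): L=123 R=45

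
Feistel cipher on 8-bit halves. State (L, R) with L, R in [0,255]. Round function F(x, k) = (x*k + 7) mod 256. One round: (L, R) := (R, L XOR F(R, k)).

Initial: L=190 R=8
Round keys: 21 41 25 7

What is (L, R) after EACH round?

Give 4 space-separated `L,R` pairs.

Round 1 (k=21): L=8 R=17
Round 2 (k=41): L=17 R=200
Round 3 (k=25): L=200 R=158
Round 4 (k=7): L=158 R=145

Answer: 8,17 17,200 200,158 158,145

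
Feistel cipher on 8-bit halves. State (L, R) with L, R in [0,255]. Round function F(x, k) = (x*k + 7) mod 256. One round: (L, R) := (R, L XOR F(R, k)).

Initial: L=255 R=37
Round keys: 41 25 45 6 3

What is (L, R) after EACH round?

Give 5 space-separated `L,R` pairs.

Answer: 37,11 11,63 63,17 17,82 82,236

Derivation:
Round 1 (k=41): L=37 R=11
Round 2 (k=25): L=11 R=63
Round 3 (k=45): L=63 R=17
Round 4 (k=6): L=17 R=82
Round 5 (k=3): L=82 R=236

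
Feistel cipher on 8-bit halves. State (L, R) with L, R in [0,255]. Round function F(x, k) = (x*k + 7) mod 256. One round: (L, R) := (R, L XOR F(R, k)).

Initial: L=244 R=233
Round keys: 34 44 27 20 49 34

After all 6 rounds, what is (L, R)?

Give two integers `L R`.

Answer: 188 50

Derivation:
Round 1 (k=34): L=233 R=13
Round 2 (k=44): L=13 R=170
Round 3 (k=27): L=170 R=248
Round 4 (k=20): L=248 R=205
Round 5 (k=49): L=205 R=188
Round 6 (k=34): L=188 R=50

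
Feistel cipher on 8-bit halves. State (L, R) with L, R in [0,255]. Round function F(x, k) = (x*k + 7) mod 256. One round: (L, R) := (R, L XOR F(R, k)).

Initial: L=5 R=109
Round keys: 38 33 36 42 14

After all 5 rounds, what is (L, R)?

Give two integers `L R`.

Round 1 (k=38): L=109 R=48
Round 2 (k=33): L=48 R=90
Round 3 (k=36): L=90 R=159
Round 4 (k=42): L=159 R=71
Round 5 (k=14): L=71 R=118

Answer: 71 118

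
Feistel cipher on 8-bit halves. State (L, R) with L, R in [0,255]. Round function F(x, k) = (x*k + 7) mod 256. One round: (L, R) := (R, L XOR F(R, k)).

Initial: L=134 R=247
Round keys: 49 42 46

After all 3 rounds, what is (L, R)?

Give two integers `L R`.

Round 1 (k=49): L=247 R=200
Round 2 (k=42): L=200 R=32
Round 3 (k=46): L=32 R=15

Answer: 32 15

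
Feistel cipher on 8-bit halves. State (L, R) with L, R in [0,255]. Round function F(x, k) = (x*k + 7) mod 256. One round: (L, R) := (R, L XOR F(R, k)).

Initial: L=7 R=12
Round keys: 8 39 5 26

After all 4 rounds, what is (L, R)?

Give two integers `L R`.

Round 1 (k=8): L=12 R=96
Round 2 (k=39): L=96 R=171
Round 3 (k=5): L=171 R=62
Round 4 (k=26): L=62 R=248

Answer: 62 248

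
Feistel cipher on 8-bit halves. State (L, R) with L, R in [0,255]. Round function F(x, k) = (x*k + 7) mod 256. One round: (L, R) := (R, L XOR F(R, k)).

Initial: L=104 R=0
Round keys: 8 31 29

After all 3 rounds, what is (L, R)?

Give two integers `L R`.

Round 1 (k=8): L=0 R=111
Round 2 (k=31): L=111 R=120
Round 3 (k=29): L=120 R=240

Answer: 120 240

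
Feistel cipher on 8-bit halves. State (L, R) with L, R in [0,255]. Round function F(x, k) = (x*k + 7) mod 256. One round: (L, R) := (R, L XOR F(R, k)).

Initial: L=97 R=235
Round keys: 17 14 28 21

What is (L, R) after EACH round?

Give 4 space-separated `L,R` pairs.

Answer: 235,195 195,90 90,28 28,9

Derivation:
Round 1 (k=17): L=235 R=195
Round 2 (k=14): L=195 R=90
Round 3 (k=28): L=90 R=28
Round 4 (k=21): L=28 R=9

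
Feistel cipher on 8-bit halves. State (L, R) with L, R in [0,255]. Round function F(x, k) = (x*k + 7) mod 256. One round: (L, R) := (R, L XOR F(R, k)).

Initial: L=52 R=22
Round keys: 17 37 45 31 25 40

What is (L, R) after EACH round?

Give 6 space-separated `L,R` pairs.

Round 1 (k=17): L=22 R=73
Round 2 (k=37): L=73 R=130
Round 3 (k=45): L=130 R=168
Round 4 (k=31): L=168 R=221
Round 5 (k=25): L=221 R=52
Round 6 (k=40): L=52 R=250

Answer: 22,73 73,130 130,168 168,221 221,52 52,250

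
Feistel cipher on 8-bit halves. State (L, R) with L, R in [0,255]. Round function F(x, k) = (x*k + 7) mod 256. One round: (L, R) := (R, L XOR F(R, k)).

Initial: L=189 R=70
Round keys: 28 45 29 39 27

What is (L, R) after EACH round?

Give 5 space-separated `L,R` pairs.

Round 1 (k=28): L=70 R=18
Round 2 (k=45): L=18 R=119
Round 3 (k=29): L=119 R=144
Round 4 (k=39): L=144 R=128
Round 5 (k=27): L=128 R=23

Answer: 70,18 18,119 119,144 144,128 128,23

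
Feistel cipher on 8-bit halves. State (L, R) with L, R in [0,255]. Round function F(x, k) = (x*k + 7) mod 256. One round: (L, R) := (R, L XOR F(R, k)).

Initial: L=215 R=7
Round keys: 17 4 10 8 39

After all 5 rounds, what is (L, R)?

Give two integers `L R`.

Answer: 27 50

Derivation:
Round 1 (k=17): L=7 R=169
Round 2 (k=4): L=169 R=172
Round 3 (k=10): L=172 R=22
Round 4 (k=8): L=22 R=27
Round 5 (k=39): L=27 R=50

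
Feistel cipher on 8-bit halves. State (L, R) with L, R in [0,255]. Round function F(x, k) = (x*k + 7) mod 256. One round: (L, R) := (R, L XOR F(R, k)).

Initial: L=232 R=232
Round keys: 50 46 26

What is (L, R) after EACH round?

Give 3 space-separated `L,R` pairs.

Answer: 232,191 191,177 177,190

Derivation:
Round 1 (k=50): L=232 R=191
Round 2 (k=46): L=191 R=177
Round 3 (k=26): L=177 R=190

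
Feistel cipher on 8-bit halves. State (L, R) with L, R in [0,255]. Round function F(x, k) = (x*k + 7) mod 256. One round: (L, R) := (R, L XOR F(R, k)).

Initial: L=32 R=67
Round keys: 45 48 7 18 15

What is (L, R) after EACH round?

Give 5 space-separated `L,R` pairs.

Round 1 (k=45): L=67 R=238
Round 2 (k=48): L=238 R=228
Round 3 (k=7): L=228 R=173
Round 4 (k=18): L=173 R=213
Round 5 (k=15): L=213 R=47

Answer: 67,238 238,228 228,173 173,213 213,47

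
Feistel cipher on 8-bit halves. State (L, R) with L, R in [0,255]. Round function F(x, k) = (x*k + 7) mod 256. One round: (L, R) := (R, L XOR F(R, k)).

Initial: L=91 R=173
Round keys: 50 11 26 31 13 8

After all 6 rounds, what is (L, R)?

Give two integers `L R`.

Round 1 (k=50): L=173 R=138
Round 2 (k=11): L=138 R=88
Round 3 (k=26): L=88 R=125
Round 4 (k=31): L=125 R=114
Round 5 (k=13): L=114 R=172
Round 6 (k=8): L=172 R=21

Answer: 172 21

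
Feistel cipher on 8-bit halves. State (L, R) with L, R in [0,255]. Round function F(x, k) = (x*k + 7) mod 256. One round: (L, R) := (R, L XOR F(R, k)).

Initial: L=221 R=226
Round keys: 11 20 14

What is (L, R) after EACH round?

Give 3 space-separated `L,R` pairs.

Round 1 (k=11): L=226 R=96
Round 2 (k=20): L=96 R=101
Round 3 (k=14): L=101 R=237

Answer: 226,96 96,101 101,237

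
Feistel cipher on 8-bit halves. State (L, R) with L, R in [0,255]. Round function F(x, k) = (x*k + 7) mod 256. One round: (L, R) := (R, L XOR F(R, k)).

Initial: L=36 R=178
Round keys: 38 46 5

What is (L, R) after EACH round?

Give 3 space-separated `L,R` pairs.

Answer: 178,87 87,27 27,217

Derivation:
Round 1 (k=38): L=178 R=87
Round 2 (k=46): L=87 R=27
Round 3 (k=5): L=27 R=217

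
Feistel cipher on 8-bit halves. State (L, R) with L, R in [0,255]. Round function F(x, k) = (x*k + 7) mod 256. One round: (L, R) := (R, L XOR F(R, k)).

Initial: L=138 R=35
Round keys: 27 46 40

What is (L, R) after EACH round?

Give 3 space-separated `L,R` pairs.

Round 1 (k=27): L=35 R=50
Round 2 (k=46): L=50 R=32
Round 3 (k=40): L=32 R=53

Answer: 35,50 50,32 32,53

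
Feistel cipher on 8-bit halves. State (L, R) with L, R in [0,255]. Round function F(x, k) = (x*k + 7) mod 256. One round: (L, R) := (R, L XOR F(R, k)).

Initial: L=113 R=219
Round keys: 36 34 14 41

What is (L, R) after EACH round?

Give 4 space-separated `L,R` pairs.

Answer: 219,162 162,80 80,197 197,196

Derivation:
Round 1 (k=36): L=219 R=162
Round 2 (k=34): L=162 R=80
Round 3 (k=14): L=80 R=197
Round 4 (k=41): L=197 R=196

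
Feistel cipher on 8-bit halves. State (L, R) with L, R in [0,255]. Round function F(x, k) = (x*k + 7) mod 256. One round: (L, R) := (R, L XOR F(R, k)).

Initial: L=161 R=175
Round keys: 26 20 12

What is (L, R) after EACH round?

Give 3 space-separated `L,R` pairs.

Answer: 175,108 108,216 216,75

Derivation:
Round 1 (k=26): L=175 R=108
Round 2 (k=20): L=108 R=216
Round 3 (k=12): L=216 R=75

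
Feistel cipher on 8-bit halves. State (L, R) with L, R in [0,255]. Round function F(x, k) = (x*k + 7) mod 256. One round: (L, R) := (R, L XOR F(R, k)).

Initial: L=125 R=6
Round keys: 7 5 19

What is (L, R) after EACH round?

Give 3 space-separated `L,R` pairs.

Round 1 (k=7): L=6 R=76
Round 2 (k=5): L=76 R=133
Round 3 (k=19): L=133 R=170

Answer: 6,76 76,133 133,170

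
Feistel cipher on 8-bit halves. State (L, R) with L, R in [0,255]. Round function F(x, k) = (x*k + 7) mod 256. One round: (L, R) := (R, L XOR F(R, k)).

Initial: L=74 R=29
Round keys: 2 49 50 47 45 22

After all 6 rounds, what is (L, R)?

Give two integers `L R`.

Answer: 155 47

Derivation:
Round 1 (k=2): L=29 R=11
Round 2 (k=49): L=11 R=63
Round 3 (k=50): L=63 R=94
Round 4 (k=47): L=94 R=118
Round 5 (k=45): L=118 R=155
Round 6 (k=22): L=155 R=47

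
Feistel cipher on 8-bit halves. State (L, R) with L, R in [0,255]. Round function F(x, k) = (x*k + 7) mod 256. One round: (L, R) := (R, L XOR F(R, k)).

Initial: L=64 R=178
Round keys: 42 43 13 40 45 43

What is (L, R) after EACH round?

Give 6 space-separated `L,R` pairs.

Answer: 178,123 123,2 2,90 90,21 21,226 226,232

Derivation:
Round 1 (k=42): L=178 R=123
Round 2 (k=43): L=123 R=2
Round 3 (k=13): L=2 R=90
Round 4 (k=40): L=90 R=21
Round 5 (k=45): L=21 R=226
Round 6 (k=43): L=226 R=232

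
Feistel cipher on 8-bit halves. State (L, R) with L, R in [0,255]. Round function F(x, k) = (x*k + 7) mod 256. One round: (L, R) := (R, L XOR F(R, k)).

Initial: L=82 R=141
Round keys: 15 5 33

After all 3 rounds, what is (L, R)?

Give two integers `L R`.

Round 1 (k=15): L=141 R=24
Round 2 (k=5): L=24 R=242
Round 3 (k=33): L=242 R=33

Answer: 242 33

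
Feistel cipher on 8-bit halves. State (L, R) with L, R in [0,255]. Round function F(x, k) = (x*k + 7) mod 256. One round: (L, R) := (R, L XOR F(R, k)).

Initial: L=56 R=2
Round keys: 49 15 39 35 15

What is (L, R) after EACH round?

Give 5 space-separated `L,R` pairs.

Answer: 2,81 81,196 196,178 178,153 153,76

Derivation:
Round 1 (k=49): L=2 R=81
Round 2 (k=15): L=81 R=196
Round 3 (k=39): L=196 R=178
Round 4 (k=35): L=178 R=153
Round 5 (k=15): L=153 R=76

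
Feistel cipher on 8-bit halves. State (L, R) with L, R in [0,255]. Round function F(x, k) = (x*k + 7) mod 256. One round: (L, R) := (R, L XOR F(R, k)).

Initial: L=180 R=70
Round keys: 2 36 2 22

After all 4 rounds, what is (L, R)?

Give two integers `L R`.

Round 1 (k=2): L=70 R=39
Round 2 (k=36): L=39 R=197
Round 3 (k=2): L=197 R=182
Round 4 (k=22): L=182 R=110

Answer: 182 110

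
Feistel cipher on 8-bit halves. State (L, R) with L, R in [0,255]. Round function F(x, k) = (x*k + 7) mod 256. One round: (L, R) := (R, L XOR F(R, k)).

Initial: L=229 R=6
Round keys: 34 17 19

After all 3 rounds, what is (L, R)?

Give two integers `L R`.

Answer: 155 190

Derivation:
Round 1 (k=34): L=6 R=54
Round 2 (k=17): L=54 R=155
Round 3 (k=19): L=155 R=190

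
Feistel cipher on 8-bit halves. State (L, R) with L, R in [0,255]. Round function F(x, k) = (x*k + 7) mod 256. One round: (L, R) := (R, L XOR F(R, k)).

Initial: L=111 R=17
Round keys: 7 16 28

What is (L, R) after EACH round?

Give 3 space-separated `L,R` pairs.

Round 1 (k=7): L=17 R=17
Round 2 (k=16): L=17 R=6
Round 3 (k=28): L=6 R=190

Answer: 17,17 17,6 6,190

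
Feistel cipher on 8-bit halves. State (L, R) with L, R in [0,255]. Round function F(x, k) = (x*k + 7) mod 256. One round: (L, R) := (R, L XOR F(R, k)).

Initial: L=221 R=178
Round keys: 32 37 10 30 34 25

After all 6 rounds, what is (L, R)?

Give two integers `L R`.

Round 1 (k=32): L=178 R=154
Round 2 (k=37): L=154 R=251
Round 3 (k=10): L=251 R=79
Round 4 (k=30): L=79 R=178
Round 5 (k=34): L=178 R=228
Round 6 (k=25): L=228 R=249

Answer: 228 249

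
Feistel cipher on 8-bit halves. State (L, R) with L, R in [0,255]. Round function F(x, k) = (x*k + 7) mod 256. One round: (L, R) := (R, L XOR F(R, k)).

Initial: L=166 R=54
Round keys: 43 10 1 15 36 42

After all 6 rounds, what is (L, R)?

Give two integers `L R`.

Round 1 (k=43): L=54 R=191
Round 2 (k=10): L=191 R=75
Round 3 (k=1): L=75 R=237
Round 4 (k=15): L=237 R=161
Round 5 (k=36): L=161 R=70
Round 6 (k=42): L=70 R=34

Answer: 70 34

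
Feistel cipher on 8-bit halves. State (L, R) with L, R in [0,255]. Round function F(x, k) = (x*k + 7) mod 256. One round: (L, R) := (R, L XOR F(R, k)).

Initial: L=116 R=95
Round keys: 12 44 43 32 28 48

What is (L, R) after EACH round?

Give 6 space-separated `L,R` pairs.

Round 1 (k=12): L=95 R=15
Round 2 (k=44): L=15 R=196
Round 3 (k=43): L=196 R=252
Round 4 (k=32): L=252 R=67
Round 5 (k=28): L=67 R=167
Round 6 (k=48): L=167 R=20

Answer: 95,15 15,196 196,252 252,67 67,167 167,20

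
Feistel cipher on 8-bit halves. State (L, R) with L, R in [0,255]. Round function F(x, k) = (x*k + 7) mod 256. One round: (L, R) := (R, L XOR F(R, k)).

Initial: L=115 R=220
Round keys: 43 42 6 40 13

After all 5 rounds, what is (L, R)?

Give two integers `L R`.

Answer: 164 154

Derivation:
Round 1 (k=43): L=220 R=136
Round 2 (k=42): L=136 R=139
Round 3 (k=6): L=139 R=193
Round 4 (k=40): L=193 R=164
Round 5 (k=13): L=164 R=154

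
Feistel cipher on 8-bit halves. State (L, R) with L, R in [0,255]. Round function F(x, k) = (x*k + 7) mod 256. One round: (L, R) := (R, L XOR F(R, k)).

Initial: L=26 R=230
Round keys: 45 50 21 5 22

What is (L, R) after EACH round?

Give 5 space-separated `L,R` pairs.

Answer: 230,111 111,83 83,185 185,247 247,248

Derivation:
Round 1 (k=45): L=230 R=111
Round 2 (k=50): L=111 R=83
Round 3 (k=21): L=83 R=185
Round 4 (k=5): L=185 R=247
Round 5 (k=22): L=247 R=248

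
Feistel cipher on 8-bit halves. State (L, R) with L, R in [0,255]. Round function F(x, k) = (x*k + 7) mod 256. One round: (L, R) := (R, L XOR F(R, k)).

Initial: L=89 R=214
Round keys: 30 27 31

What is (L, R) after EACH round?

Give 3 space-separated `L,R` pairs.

Round 1 (k=30): L=214 R=66
Round 2 (k=27): L=66 R=43
Round 3 (k=31): L=43 R=126

Answer: 214,66 66,43 43,126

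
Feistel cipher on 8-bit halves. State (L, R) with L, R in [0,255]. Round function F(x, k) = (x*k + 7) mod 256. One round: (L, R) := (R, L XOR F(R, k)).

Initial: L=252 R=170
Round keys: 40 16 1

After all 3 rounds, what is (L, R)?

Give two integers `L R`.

Round 1 (k=40): L=170 R=107
Round 2 (k=16): L=107 R=29
Round 3 (k=1): L=29 R=79

Answer: 29 79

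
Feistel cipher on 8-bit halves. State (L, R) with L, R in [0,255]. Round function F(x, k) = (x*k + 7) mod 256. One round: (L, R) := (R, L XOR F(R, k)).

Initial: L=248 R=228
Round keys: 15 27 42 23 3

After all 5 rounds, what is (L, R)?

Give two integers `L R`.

Answer: 55 152

Derivation:
Round 1 (k=15): L=228 R=155
Round 2 (k=27): L=155 R=132
Round 3 (k=42): L=132 R=52
Round 4 (k=23): L=52 R=55
Round 5 (k=3): L=55 R=152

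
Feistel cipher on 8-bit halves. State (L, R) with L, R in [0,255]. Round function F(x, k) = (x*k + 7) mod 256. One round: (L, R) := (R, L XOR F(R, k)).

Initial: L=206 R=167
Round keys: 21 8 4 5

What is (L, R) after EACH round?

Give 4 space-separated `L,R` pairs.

Round 1 (k=21): L=167 R=116
Round 2 (k=8): L=116 R=0
Round 3 (k=4): L=0 R=115
Round 4 (k=5): L=115 R=70

Answer: 167,116 116,0 0,115 115,70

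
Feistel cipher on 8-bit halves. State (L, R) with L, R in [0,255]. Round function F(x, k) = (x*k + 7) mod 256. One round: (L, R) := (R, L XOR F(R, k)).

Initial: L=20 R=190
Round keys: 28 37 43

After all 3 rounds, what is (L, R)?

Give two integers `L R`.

Round 1 (k=28): L=190 R=219
Round 2 (k=37): L=219 R=16
Round 3 (k=43): L=16 R=108

Answer: 16 108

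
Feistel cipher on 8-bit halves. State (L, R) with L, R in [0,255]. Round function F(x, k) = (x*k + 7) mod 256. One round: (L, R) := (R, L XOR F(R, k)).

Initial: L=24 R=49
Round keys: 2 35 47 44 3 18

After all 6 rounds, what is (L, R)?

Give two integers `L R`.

Answer: 226 35

Derivation:
Round 1 (k=2): L=49 R=113
Round 2 (k=35): L=113 R=75
Round 3 (k=47): L=75 R=189
Round 4 (k=44): L=189 R=200
Round 5 (k=3): L=200 R=226
Round 6 (k=18): L=226 R=35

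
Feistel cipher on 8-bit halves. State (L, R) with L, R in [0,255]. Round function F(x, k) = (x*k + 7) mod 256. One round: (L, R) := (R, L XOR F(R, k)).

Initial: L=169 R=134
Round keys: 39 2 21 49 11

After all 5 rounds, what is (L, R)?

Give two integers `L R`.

Answer: 170 129

Derivation:
Round 1 (k=39): L=134 R=216
Round 2 (k=2): L=216 R=49
Round 3 (k=21): L=49 R=212
Round 4 (k=49): L=212 R=170
Round 5 (k=11): L=170 R=129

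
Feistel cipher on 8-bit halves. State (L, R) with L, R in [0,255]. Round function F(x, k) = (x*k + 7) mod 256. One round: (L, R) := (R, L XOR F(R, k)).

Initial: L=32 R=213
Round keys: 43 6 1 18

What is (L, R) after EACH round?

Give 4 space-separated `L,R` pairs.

Answer: 213,238 238,78 78,187 187,99

Derivation:
Round 1 (k=43): L=213 R=238
Round 2 (k=6): L=238 R=78
Round 3 (k=1): L=78 R=187
Round 4 (k=18): L=187 R=99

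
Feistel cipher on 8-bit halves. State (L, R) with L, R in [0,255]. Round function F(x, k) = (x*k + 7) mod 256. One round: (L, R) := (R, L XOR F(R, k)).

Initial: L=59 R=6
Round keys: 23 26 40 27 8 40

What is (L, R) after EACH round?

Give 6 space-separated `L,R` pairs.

Round 1 (k=23): L=6 R=170
Round 2 (k=26): L=170 R=77
Round 3 (k=40): L=77 R=165
Round 4 (k=27): L=165 R=35
Round 5 (k=8): L=35 R=186
Round 6 (k=40): L=186 R=52

Answer: 6,170 170,77 77,165 165,35 35,186 186,52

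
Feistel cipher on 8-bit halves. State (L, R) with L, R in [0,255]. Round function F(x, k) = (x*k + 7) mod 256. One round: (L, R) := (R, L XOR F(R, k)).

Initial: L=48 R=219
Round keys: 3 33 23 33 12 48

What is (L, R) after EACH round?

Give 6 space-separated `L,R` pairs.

Round 1 (k=3): L=219 R=168
Round 2 (k=33): L=168 R=116
Round 3 (k=23): L=116 R=219
Round 4 (k=33): L=219 R=54
Round 5 (k=12): L=54 R=84
Round 6 (k=48): L=84 R=241

Answer: 219,168 168,116 116,219 219,54 54,84 84,241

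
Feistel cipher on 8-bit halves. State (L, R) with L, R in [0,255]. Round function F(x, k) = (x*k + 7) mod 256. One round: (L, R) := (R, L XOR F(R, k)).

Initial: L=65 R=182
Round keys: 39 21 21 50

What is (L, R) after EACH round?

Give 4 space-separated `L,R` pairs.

Answer: 182,128 128,49 49,140 140,110

Derivation:
Round 1 (k=39): L=182 R=128
Round 2 (k=21): L=128 R=49
Round 3 (k=21): L=49 R=140
Round 4 (k=50): L=140 R=110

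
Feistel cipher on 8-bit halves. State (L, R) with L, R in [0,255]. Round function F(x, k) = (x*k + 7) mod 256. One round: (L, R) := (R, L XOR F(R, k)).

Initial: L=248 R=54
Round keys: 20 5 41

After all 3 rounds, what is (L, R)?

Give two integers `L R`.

Answer: 220 132

Derivation:
Round 1 (k=20): L=54 R=199
Round 2 (k=5): L=199 R=220
Round 3 (k=41): L=220 R=132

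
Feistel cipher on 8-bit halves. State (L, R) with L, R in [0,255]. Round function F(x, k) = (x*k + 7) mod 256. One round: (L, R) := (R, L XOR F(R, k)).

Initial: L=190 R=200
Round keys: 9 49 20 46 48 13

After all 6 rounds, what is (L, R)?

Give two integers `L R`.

Round 1 (k=9): L=200 R=177
Round 2 (k=49): L=177 R=32
Round 3 (k=20): L=32 R=54
Round 4 (k=46): L=54 R=155
Round 5 (k=48): L=155 R=33
Round 6 (k=13): L=33 R=47

Answer: 33 47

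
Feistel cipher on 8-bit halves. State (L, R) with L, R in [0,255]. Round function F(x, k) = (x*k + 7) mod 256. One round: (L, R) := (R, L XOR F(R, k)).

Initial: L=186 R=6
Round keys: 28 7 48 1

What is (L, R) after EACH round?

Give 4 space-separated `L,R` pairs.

Answer: 6,21 21,156 156,82 82,197

Derivation:
Round 1 (k=28): L=6 R=21
Round 2 (k=7): L=21 R=156
Round 3 (k=48): L=156 R=82
Round 4 (k=1): L=82 R=197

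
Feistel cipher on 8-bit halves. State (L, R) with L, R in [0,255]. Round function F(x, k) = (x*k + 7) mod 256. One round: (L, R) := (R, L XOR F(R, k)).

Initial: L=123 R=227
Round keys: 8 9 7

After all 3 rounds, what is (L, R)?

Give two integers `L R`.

Round 1 (k=8): L=227 R=100
Round 2 (k=9): L=100 R=104
Round 3 (k=7): L=104 R=187

Answer: 104 187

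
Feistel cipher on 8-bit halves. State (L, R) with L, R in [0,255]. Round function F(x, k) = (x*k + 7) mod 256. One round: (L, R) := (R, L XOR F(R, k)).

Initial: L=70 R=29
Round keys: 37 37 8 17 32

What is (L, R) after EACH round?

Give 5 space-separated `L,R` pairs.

Round 1 (k=37): L=29 R=126
Round 2 (k=37): L=126 R=32
Round 3 (k=8): L=32 R=121
Round 4 (k=17): L=121 R=48
Round 5 (k=32): L=48 R=126

Answer: 29,126 126,32 32,121 121,48 48,126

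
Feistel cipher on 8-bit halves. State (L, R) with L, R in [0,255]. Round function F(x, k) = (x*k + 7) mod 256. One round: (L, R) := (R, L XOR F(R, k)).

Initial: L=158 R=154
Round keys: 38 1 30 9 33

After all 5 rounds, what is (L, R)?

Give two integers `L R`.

Round 1 (k=38): L=154 R=125
Round 2 (k=1): L=125 R=30
Round 3 (k=30): L=30 R=246
Round 4 (k=9): L=246 R=179
Round 5 (k=33): L=179 R=236

Answer: 179 236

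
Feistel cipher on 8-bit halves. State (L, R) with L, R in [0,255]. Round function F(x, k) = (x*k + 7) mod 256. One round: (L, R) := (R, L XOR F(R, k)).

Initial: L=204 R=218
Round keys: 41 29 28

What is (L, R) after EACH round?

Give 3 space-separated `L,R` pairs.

Answer: 218,61 61,42 42,162

Derivation:
Round 1 (k=41): L=218 R=61
Round 2 (k=29): L=61 R=42
Round 3 (k=28): L=42 R=162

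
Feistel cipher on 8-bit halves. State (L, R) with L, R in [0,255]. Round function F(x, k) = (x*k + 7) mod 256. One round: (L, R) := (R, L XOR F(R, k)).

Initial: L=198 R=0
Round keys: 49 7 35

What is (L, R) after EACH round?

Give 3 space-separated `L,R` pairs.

Round 1 (k=49): L=0 R=193
Round 2 (k=7): L=193 R=78
Round 3 (k=35): L=78 R=112

Answer: 0,193 193,78 78,112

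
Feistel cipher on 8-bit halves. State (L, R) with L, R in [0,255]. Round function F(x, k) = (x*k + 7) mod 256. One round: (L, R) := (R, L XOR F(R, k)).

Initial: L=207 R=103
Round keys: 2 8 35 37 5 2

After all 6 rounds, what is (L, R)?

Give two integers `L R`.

Round 1 (k=2): L=103 R=26
Round 2 (k=8): L=26 R=176
Round 3 (k=35): L=176 R=13
Round 4 (k=37): L=13 R=88
Round 5 (k=5): L=88 R=178
Round 6 (k=2): L=178 R=51

Answer: 178 51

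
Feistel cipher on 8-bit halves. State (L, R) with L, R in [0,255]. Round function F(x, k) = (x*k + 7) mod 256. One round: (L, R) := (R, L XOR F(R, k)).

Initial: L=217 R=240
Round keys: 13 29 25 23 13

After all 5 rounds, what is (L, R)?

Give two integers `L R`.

Answer: 152 29

Derivation:
Round 1 (k=13): L=240 R=238
Round 2 (k=29): L=238 R=13
Round 3 (k=25): L=13 R=162
Round 4 (k=23): L=162 R=152
Round 5 (k=13): L=152 R=29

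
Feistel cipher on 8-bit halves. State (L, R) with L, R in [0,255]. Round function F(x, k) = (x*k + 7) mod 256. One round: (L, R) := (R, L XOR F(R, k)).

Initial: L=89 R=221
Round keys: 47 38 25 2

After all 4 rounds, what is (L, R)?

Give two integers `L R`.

Answer: 72 179

Derivation:
Round 1 (k=47): L=221 R=195
Round 2 (k=38): L=195 R=36
Round 3 (k=25): L=36 R=72
Round 4 (k=2): L=72 R=179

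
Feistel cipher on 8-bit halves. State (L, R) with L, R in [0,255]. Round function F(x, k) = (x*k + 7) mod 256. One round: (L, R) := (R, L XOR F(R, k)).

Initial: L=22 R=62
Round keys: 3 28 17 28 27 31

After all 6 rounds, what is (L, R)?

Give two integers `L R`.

Round 1 (k=3): L=62 R=215
Round 2 (k=28): L=215 R=181
Round 3 (k=17): L=181 R=219
Round 4 (k=28): L=219 R=78
Round 5 (k=27): L=78 R=154
Round 6 (k=31): L=154 R=227

Answer: 154 227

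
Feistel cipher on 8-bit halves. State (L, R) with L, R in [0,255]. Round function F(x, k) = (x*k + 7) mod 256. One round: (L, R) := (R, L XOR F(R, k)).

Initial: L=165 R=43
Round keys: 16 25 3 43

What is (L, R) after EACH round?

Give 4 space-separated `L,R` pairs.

Answer: 43,18 18,226 226,191 191,254

Derivation:
Round 1 (k=16): L=43 R=18
Round 2 (k=25): L=18 R=226
Round 3 (k=3): L=226 R=191
Round 4 (k=43): L=191 R=254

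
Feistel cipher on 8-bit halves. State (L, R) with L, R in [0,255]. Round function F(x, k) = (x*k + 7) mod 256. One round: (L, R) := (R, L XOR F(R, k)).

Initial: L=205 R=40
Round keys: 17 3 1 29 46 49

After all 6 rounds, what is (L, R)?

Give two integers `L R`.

Answer: 249 200

Derivation:
Round 1 (k=17): L=40 R=98
Round 2 (k=3): L=98 R=5
Round 3 (k=1): L=5 R=110
Round 4 (k=29): L=110 R=120
Round 5 (k=46): L=120 R=249
Round 6 (k=49): L=249 R=200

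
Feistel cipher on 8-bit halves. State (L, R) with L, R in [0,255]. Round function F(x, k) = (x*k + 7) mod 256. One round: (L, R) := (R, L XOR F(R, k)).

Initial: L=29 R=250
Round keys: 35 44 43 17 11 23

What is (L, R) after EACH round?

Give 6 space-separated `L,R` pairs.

Answer: 250,40 40,29 29,206 206,168 168,241 241,6

Derivation:
Round 1 (k=35): L=250 R=40
Round 2 (k=44): L=40 R=29
Round 3 (k=43): L=29 R=206
Round 4 (k=17): L=206 R=168
Round 5 (k=11): L=168 R=241
Round 6 (k=23): L=241 R=6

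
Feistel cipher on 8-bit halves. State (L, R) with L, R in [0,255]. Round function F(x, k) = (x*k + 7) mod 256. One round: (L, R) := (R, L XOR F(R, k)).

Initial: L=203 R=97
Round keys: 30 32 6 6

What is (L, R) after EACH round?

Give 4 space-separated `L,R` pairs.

Round 1 (k=30): L=97 R=174
Round 2 (k=32): L=174 R=166
Round 3 (k=6): L=166 R=69
Round 4 (k=6): L=69 R=3

Answer: 97,174 174,166 166,69 69,3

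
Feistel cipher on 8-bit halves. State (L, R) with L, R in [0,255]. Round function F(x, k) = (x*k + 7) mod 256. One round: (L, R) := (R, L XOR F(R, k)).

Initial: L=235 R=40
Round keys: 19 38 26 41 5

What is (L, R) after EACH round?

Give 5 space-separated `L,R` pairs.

Answer: 40,20 20,215 215,201 201,239 239,123

Derivation:
Round 1 (k=19): L=40 R=20
Round 2 (k=38): L=20 R=215
Round 3 (k=26): L=215 R=201
Round 4 (k=41): L=201 R=239
Round 5 (k=5): L=239 R=123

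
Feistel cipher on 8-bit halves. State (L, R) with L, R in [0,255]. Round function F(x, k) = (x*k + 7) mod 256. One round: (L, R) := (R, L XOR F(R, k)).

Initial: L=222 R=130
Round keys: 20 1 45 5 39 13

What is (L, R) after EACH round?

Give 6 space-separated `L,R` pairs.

Answer: 130,241 241,122 122,136 136,213 213,242 242,132

Derivation:
Round 1 (k=20): L=130 R=241
Round 2 (k=1): L=241 R=122
Round 3 (k=45): L=122 R=136
Round 4 (k=5): L=136 R=213
Round 5 (k=39): L=213 R=242
Round 6 (k=13): L=242 R=132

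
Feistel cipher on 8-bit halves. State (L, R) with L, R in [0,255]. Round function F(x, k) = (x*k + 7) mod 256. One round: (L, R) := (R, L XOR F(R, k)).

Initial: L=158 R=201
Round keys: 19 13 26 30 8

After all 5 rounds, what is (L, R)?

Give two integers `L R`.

Answer: 83 120

Derivation:
Round 1 (k=19): L=201 R=108
Round 2 (k=13): L=108 R=74
Round 3 (k=26): L=74 R=231
Round 4 (k=30): L=231 R=83
Round 5 (k=8): L=83 R=120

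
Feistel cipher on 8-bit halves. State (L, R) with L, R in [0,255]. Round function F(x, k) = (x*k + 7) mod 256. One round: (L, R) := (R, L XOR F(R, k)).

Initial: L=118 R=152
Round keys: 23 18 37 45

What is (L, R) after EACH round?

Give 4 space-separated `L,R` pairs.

Answer: 152,217 217,209 209,229 229,153

Derivation:
Round 1 (k=23): L=152 R=217
Round 2 (k=18): L=217 R=209
Round 3 (k=37): L=209 R=229
Round 4 (k=45): L=229 R=153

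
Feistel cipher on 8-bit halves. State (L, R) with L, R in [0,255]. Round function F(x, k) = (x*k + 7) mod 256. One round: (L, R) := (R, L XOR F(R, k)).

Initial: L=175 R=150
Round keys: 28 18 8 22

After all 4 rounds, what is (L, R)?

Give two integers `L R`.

Answer: 79 192

Derivation:
Round 1 (k=28): L=150 R=192
Round 2 (k=18): L=192 R=17
Round 3 (k=8): L=17 R=79
Round 4 (k=22): L=79 R=192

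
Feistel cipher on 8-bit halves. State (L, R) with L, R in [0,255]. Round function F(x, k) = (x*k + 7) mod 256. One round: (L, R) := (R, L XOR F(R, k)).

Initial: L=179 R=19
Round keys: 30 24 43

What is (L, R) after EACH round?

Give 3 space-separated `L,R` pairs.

Round 1 (k=30): L=19 R=242
Round 2 (k=24): L=242 R=164
Round 3 (k=43): L=164 R=97

Answer: 19,242 242,164 164,97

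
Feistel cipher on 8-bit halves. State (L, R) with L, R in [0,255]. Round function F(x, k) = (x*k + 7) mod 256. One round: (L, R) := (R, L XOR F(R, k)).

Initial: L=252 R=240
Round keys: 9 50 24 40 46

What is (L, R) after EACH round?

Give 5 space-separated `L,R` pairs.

Round 1 (k=9): L=240 R=139
Round 2 (k=50): L=139 R=221
Round 3 (k=24): L=221 R=52
Round 4 (k=40): L=52 R=250
Round 5 (k=46): L=250 R=199

Answer: 240,139 139,221 221,52 52,250 250,199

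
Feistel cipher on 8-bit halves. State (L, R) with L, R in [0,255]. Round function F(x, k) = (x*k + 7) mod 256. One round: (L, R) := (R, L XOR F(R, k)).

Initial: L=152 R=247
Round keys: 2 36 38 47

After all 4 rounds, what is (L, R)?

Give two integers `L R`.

Round 1 (k=2): L=247 R=109
Round 2 (k=36): L=109 R=172
Round 3 (k=38): L=172 R=226
Round 4 (k=47): L=226 R=41

Answer: 226 41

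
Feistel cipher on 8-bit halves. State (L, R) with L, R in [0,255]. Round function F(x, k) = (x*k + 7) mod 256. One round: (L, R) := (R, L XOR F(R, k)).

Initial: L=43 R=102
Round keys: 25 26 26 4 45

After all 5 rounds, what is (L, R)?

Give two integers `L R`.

Round 1 (k=25): L=102 R=214
Round 2 (k=26): L=214 R=165
Round 3 (k=26): L=165 R=31
Round 4 (k=4): L=31 R=38
Round 5 (k=45): L=38 R=170

Answer: 38 170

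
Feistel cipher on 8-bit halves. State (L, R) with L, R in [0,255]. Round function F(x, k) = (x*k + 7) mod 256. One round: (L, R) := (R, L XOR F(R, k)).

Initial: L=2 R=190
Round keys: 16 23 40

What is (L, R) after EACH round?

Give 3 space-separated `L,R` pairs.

Answer: 190,229 229,36 36,66

Derivation:
Round 1 (k=16): L=190 R=229
Round 2 (k=23): L=229 R=36
Round 3 (k=40): L=36 R=66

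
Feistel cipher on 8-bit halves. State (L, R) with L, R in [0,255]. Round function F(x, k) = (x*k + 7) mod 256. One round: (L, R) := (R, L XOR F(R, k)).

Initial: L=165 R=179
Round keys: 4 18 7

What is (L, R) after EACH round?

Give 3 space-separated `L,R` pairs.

Answer: 179,118 118,224 224,81

Derivation:
Round 1 (k=4): L=179 R=118
Round 2 (k=18): L=118 R=224
Round 3 (k=7): L=224 R=81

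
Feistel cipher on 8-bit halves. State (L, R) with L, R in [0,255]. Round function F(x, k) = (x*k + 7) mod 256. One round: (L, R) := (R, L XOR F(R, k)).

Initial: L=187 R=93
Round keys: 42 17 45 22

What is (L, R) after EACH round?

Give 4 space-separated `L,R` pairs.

Answer: 93,242 242,68 68,9 9,137

Derivation:
Round 1 (k=42): L=93 R=242
Round 2 (k=17): L=242 R=68
Round 3 (k=45): L=68 R=9
Round 4 (k=22): L=9 R=137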